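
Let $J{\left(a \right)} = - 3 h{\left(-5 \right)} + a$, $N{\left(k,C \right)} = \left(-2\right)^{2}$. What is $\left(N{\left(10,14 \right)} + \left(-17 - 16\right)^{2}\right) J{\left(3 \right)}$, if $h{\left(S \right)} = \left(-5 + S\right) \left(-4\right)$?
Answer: $-127881$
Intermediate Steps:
$N{\left(k,C \right)} = 4$
$h{\left(S \right)} = 20 - 4 S$
$J{\left(a \right)} = -120 + a$ ($J{\left(a \right)} = - 3 \left(20 - -20\right) + a = - 3 \left(20 + 20\right) + a = \left(-3\right) 40 + a = -120 + a$)
$\left(N{\left(10,14 \right)} + \left(-17 - 16\right)^{2}\right) J{\left(3 \right)} = \left(4 + \left(-17 - 16\right)^{2}\right) \left(-120 + 3\right) = \left(4 + \left(-33\right)^{2}\right) \left(-117\right) = \left(4 + 1089\right) \left(-117\right) = 1093 \left(-117\right) = -127881$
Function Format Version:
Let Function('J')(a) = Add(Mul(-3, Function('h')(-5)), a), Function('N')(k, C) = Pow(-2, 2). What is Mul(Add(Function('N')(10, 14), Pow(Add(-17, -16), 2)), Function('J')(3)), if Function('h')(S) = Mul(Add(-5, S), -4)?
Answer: -127881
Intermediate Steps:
Function('N')(k, C) = 4
Function('h')(S) = Add(20, Mul(-4, S))
Function('J')(a) = Add(-120, a) (Function('J')(a) = Add(Mul(-3, Add(20, Mul(-4, -5))), a) = Add(Mul(-3, Add(20, 20)), a) = Add(Mul(-3, 40), a) = Add(-120, a))
Mul(Add(Function('N')(10, 14), Pow(Add(-17, -16), 2)), Function('J')(3)) = Mul(Add(4, Pow(Add(-17, -16), 2)), Add(-120, 3)) = Mul(Add(4, Pow(-33, 2)), -117) = Mul(Add(4, 1089), -117) = Mul(1093, -117) = -127881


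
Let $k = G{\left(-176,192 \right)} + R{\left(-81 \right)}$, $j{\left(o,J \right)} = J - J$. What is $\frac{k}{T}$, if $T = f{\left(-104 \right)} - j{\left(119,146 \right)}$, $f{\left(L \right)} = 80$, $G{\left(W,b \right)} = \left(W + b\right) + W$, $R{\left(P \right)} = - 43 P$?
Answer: $\frac{3323}{80} \approx 41.537$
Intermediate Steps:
$G{\left(W,b \right)} = b + 2 W$
$j{\left(o,J \right)} = 0$
$T = 80$ ($T = 80 - 0 = 80 + 0 = 80$)
$k = 3323$ ($k = \left(192 + 2 \left(-176\right)\right) - -3483 = \left(192 - 352\right) + 3483 = -160 + 3483 = 3323$)
$\frac{k}{T} = \frac{3323}{80}$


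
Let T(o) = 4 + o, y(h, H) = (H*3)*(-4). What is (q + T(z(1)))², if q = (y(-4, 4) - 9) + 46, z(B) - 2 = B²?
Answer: 16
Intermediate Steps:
y(h, H) = -12*H (y(h, H) = (3*H)*(-4) = -12*H)
z(B) = 2 + B²
q = -11 (q = (-12*4 - 9) + 46 = (-48 - 9) + 46 = -57 + 46 = -11)
(q + T(z(1)))² = (-11 + (4 + (2 + 1²)))² = (-11 + (4 + (2 + 1)))² = (-11 + (4 + 3))² = (-11 + 7)² = (-4)² = 16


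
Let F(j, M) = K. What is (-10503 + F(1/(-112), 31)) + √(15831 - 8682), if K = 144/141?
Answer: -493593/47 + √7149 ≈ -10417.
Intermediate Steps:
K = 48/47 (K = 144*(1/141) = 48/47 ≈ 1.0213)
F(j, M) = 48/47
(-10503 + F(1/(-112), 31)) + √(15831 - 8682) = (-10503 + 48/47) + √(15831 - 8682) = -493593/47 + √7149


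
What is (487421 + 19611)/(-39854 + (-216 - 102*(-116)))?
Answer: -253516/14119 ≈ -17.956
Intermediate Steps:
(487421 + 19611)/(-39854 + (-216 - 102*(-116))) = 507032/(-39854 + (-216 + 11832)) = 507032/(-39854 + 11616) = 507032/(-28238) = 507032*(-1/28238) = -253516/14119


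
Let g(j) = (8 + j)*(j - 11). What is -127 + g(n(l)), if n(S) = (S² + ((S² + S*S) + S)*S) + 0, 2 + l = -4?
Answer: 130465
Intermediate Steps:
l = -6 (l = -2 - 4 = -6)
n(S) = S² + S*(S + 2*S²) (n(S) = (S² + ((S² + S²) + S)*S) + 0 = (S² + (2*S² + S)*S) + 0 = (S² + (S + 2*S²)*S) + 0 = (S² + S*(S + 2*S²)) + 0 = S² + S*(S + 2*S²))
g(j) = (-11 + j)*(8 + j) (g(j) = (8 + j)*(-11 + j) = (-11 + j)*(8 + j))
-127 + g(n(l)) = -127 + (-88 + (2*(-6)²*(1 - 6))² - 6*(-6)²*(1 - 6)) = -127 + (-88 + (2*36*(-5))² - 6*36*(-5)) = -127 + (-88 + (-360)² - 3*(-360)) = -127 + (-88 + 129600 + 1080) = -127 + 130592 = 130465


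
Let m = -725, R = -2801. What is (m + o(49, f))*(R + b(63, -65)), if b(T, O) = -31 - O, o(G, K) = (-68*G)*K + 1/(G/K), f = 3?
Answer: 1453577042/49 ≈ 2.9665e+7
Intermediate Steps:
o(G, K) = K/G - 68*G*K (o(G, K) = -68*G*K + K/G = K/G - 68*G*K)
(m + o(49, f))*(R + b(63, -65)) = (-725 + (3/49 - 68*49*3))*(-2801 + (-31 - 1*(-65))) = (-725 + (3*(1/49) - 9996))*(-2801 + (-31 + 65)) = (-725 + (3/49 - 9996))*(-2801 + 34) = (-725 - 489801/49)*(-2767) = -525326/49*(-2767) = 1453577042/49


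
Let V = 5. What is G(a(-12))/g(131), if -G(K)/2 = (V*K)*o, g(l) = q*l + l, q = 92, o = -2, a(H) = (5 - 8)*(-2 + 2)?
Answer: 0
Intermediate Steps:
a(H) = 0 (a(H) = -3*0 = 0)
g(l) = 93*l (g(l) = 92*l + l = 93*l)
G(K) = 20*K (G(K) = -2*5*K*(-2) = -(-20)*K = 20*K)
G(a(-12))/g(131) = (20*0)/((93*131)) = 0/12183 = 0*(1/12183) = 0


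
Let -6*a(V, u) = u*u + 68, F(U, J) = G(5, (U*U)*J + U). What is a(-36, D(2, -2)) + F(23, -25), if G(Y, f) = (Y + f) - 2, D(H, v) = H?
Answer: -13211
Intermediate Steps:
G(Y, f) = -2 + Y + f
F(U, J) = 3 + U + J*U² (F(U, J) = -2 + 5 + ((U*U)*J + U) = -2 + 5 + (U²*J + U) = -2 + 5 + (J*U² + U) = -2 + 5 + (U + J*U²) = 3 + U + J*U²)
a(V, u) = -34/3 - u²/6 (a(V, u) = -(u*u + 68)/6 = -(u² + 68)/6 = -(68 + u²)/6 = -34/3 - u²/6)
a(-36, D(2, -2)) + F(23, -25) = (-34/3 - ⅙*2²) + (3 + 23*(1 - 25*23)) = (-34/3 - ⅙*4) + (3 + 23*(1 - 575)) = (-34/3 - ⅔) + (3 + 23*(-574)) = -12 + (3 - 13202) = -12 - 13199 = -13211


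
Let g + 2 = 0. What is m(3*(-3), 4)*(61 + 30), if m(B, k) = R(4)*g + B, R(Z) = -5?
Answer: 91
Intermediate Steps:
g = -2 (g = -2 + 0 = -2)
m(B, k) = 10 + B (m(B, k) = -5*(-2) + B = 10 + B)
m(3*(-3), 4)*(61 + 30) = (10 + 3*(-3))*(61 + 30) = (10 - 9)*91 = 1*91 = 91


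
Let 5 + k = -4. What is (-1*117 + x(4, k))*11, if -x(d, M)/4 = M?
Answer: -891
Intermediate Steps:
k = -9 (k = -5 - 4 = -9)
x(d, M) = -4*M
(-1*117 + x(4, k))*11 = (-1*117 - 4*(-9))*11 = (-117 + 36)*11 = -81*11 = -891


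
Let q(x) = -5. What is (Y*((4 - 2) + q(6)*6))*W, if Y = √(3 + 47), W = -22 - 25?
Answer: 6580*√2 ≈ 9305.5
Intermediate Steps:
W = -47
Y = 5*√2 (Y = √50 = 5*√2 ≈ 7.0711)
(Y*((4 - 2) + q(6)*6))*W = ((5*√2)*((4 - 2) - 5*6))*(-47) = ((5*√2)*(2 - 30))*(-47) = ((5*√2)*(-28))*(-47) = -140*√2*(-47) = 6580*√2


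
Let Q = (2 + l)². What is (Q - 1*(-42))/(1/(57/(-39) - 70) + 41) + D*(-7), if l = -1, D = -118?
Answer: 31490723/38076 ≈ 827.05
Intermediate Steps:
Q = 1 (Q = (2 - 1)² = 1² = 1)
(Q - 1*(-42))/(1/(57/(-39) - 70) + 41) + D*(-7) = (1 - 1*(-42))/(1/(57/(-39) - 70) + 41) - 118*(-7) = (1 + 42)/(1/(57*(-1/39) - 70) + 41) + 826 = 43/(1/(-19/13 - 70) + 41) + 826 = 43/(1/(-929/13) + 41) + 826 = 43/(-13/929 + 41) + 826 = 43/(38076/929) + 826 = 43*(929/38076) + 826 = 39947/38076 + 826 = 31490723/38076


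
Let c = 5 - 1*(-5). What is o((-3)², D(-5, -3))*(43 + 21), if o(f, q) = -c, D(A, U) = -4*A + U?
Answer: -640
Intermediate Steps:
D(A, U) = U - 4*A
c = 10 (c = 5 + 5 = 10)
o(f, q) = -10 (o(f, q) = -1*10 = -10)
o((-3)², D(-5, -3))*(43 + 21) = -10*(43 + 21) = -10*64 = -640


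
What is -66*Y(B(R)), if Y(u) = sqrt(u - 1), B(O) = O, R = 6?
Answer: -66*sqrt(5) ≈ -147.58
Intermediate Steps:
Y(u) = sqrt(-1 + u)
-66*Y(B(R)) = -66*sqrt(-1 + 6) = -66*sqrt(5)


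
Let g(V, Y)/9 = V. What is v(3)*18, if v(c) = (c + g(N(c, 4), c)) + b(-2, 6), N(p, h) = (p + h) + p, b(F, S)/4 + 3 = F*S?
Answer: 594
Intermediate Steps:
b(F, S) = -12 + 4*F*S (b(F, S) = -12 + 4*(F*S) = -12 + 4*F*S)
N(p, h) = h + 2*p (N(p, h) = (h + p) + p = h + 2*p)
g(V, Y) = 9*V
v(c) = -24 + 19*c (v(c) = (c + 9*(4 + 2*c)) + (-12 + 4*(-2)*6) = (c + (36 + 18*c)) + (-12 - 48) = (36 + 19*c) - 60 = -24 + 19*c)
v(3)*18 = (-24 + 19*3)*18 = (-24 + 57)*18 = 33*18 = 594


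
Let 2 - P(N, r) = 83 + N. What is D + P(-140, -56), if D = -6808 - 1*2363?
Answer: -9112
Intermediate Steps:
D = -9171 (D = -6808 - 2363 = -9171)
P(N, r) = -81 - N (P(N, r) = 2 - (83 + N) = 2 + (-83 - N) = -81 - N)
D + P(-140, -56) = -9171 + (-81 - 1*(-140)) = -9171 + (-81 + 140) = -9171 + 59 = -9112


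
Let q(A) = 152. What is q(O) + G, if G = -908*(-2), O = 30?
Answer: 1968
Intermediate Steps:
G = 1816
q(O) + G = 152 + 1816 = 1968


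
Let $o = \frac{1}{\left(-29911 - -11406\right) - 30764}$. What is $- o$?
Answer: $\frac{1}{49269} \approx 2.0297 \cdot 10^{-5}$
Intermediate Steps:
$o = - \frac{1}{49269}$ ($o = \frac{1}{\left(-29911 + 11406\right) - 30764} = \frac{1}{-18505 - 30764} = \frac{1}{-49269} = - \frac{1}{49269} \approx -2.0297 \cdot 10^{-5}$)
$- o = \left(-1\right) \left(- \frac{1}{49269}\right) = \frac{1}{49269}$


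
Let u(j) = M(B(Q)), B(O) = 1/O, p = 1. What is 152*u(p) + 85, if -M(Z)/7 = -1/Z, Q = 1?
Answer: 1149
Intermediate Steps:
M(Z) = 7/Z (M(Z) = -(-7)/Z = 7/Z)
u(j) = 7 (u(j) = 7/(1/1) = 7/1 = 7*1 = 7)
152*u(p) + 85 = 152*7 + 85 = 1064 + 85 = 1149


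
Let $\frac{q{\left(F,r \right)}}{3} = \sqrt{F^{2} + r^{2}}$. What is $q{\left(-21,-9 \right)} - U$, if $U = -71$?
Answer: $71 + 9 \sqrt{58} \approx 139.54$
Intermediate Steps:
$q{\left(F,r \right)} = 3 \sqrt{F^{2} + r^{2}}$
$q{\left(-21,-9 \right)} - U = 3 \sqrt{\left(-21\right)^{2} + \left(-9\right)^{2}} - -71 = 3 \sqrt{441 + 81} + 71 = 3 \sqrt{522} + 71 = 3 \cdot 3 \sqrt{58} + 71 = 9 \sqrt{58} + 71 = 71 + 9 \sqrt{58}$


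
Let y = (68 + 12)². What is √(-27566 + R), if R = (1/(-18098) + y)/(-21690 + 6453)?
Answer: I*√232915270364423604110/91919742 ≈ 166.03*I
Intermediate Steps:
y = 6400 (y = 80² = 6400)
R = -115827199/275759226 (R = (1/(-18098) + 6400)/(-21690 + 6453) = (-1/18098 + 6400)/(-15237) = (115827199/18098)*(-1/15237) = -115827199/275759226 ≈ -0.42003)
√(-27566 + R) = √(-27566 - 115827199/275759226) = √(-7601694651115/275759226) = I*√232915270364423604110/91919742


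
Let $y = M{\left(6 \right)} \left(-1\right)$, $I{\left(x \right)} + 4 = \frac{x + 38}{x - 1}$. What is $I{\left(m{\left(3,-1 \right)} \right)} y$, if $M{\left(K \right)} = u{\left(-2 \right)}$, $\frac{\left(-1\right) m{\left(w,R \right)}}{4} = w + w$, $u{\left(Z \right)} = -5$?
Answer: $- \frac{114}{5} \approx -22.8$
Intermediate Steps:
$m{\left(w,R \right)} = - 8 w$ ($m{\left(w,R \right)} = - 4 \left(w + w\right) = - 4 \cdot 2 w = - 8 w$)
$M{\left(K \right)} = -5$
$I{\left(x \right)} = -4 + \frac{38 + x}{-1 + x}$ ($I{\left(x \right)} = -4 + \frac{x + 38}{x - 1} = -4 + \frac{38 + x}{-1 + x}$)
$y = 5$ ($y = \left(-5\right) \left(-1\right) = 5$)
$I{\left(m{\left(3,-1 \right)} \right)} y = \frac{3 \left(14 - \left(-8\right) 3\right)}{-1 - 24} \cdot 5 = \frac{3 \left(14 - -24\right)}{-1 - 24} \cdot 5 = \frac{3 \left(14 + 24\right)}{-25} \cdot 5 = 3 \left(- \frac{1}{25}\right) 38 \cdot 5 = \left(- \frac{114}{25}\right) 5 = - \frac{114}{5}$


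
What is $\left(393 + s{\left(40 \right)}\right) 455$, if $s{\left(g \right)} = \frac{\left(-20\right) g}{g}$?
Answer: $169715$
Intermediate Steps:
$s{\left(g \right)} = -20$
$\left(393 + s{\left(40 \right)}\right) 455 = \left(393 - 20\right) 455 = 373 \cdot 455 = 169715$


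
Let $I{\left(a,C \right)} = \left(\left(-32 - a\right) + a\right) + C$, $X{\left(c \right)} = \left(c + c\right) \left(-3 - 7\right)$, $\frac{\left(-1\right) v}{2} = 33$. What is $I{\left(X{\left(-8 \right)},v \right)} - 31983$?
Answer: $-32081$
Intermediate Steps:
$v = -66$ ($v = \left(-2\right) 33 = -66$)
$X{\left(c \right)} = - 20 c$ ($X{\left(c \right)} = 2 c \left(-10\right) = - 20 c$)
$I{\left(a,C \right)} = -32 + C$
$I{\left(X{\left(-8 \right)},v \right)} - 31983 = \left(-32 - 66\right) - 31983 = -98 - 31983 = -32081$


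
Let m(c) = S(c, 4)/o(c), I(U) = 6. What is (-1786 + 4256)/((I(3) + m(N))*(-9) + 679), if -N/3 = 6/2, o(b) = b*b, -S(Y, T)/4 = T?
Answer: 22230/5641 ≈ 3.9408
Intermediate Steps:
S(Y, T) = -4*T
o(b) = b**2
N = -9 (N = -18/2 = -3*3 = -9)
m(c) = -16/c**2 (m(c) = (-4*4)/(c**2) = -16/c**2)
(-1786 + 4256)/((I(3) + m(N))*(-9) + 679) = (-1786 + 4256)/((6 - 16/(-9)**2)*(-9) + 679) = 2470/((6 - 16*1/81)*(-9) + 679) = 2470/((6 - 16/81)*(-9) + 679) = 2470/((470/81)*(-9) + 679) = 2470/(-470/9 + 679) = 2470/(5641/9) = 2470*(9/5641) = 22230/5641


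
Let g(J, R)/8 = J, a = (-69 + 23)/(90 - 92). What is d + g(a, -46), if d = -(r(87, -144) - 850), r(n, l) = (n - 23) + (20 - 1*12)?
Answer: 962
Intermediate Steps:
a = 23 (a = -46/(-2) = -46*(-1/2) = 23)
r(n, l) = -15 + n (r(n, l) = (-23 + n) + (20 - 12) = (-23 + n) + 8 = -15 + n)
g(J, R) = 8*J
d = 778 (d = -((-15 + 87) - 850) = -(72 - 850) = -1*(-778) = 778)
d + g(a, -46) = 778 + 8*23 = 778 + 184 = 962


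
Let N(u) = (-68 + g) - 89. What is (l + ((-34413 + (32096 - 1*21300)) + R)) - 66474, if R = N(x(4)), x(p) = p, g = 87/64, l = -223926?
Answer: -20107049/64 ≈ -3.1417e+5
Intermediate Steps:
g = 87/64 (g = 87*(1/64) = 87/64 ≈ 1.3594)
N(u) = -9961/64 (N(u) = (-68 + 87/64) - 89 = -4265/64 - 89 = -9961/64)
R = -9961/64 ≈ -155.64
(l + ((-34413 + (32096 - 1*21300)) + R)) - 66474 = (-223926 + ((-34413 + (32096 - 1*21300)) - 9961/64)) - 66474 = (-223926 + ((-34413 + (32096 - 21300)) - 9961/64)) - 66474 = (-223926 + ((-34413 + 10796) - 9961/64)) - 66474 = (-223926 + (-23617 - 9961/64)) - 66474 = (-223926 - 1521449/64) - 66474 = -15852713/64 - 66474 = -20107049/64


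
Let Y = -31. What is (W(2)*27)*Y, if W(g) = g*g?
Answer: -3348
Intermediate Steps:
W(g) = g**2
(W(2)*27)*Y = (2**2*27)*(-31) = (4*27)*(-31) = 108*(-31) = -3348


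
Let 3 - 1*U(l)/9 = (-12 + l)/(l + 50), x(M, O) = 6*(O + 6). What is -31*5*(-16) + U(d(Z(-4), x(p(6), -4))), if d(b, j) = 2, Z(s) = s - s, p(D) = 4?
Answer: 65227/26 ≈ 2508.7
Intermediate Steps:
Z(s) = 0
x(M, O) = 36 + 6*O (x(M, O) = 6*(6 + O) = 36 + 6*O)
U(l) = 27 - 9*(-12 + l)/(50 + l) (U(l) = 27 - 9*(-12 + l)/(l + 50) = 27 - 9*(-12 + l)/(50 + l))
-31*5*(-16) + U(d(Z(-4), x(p(6), -4))) = -31*5*(-16) + 18*(81 + 2)/(50 + 2) = -155*(-16) + 18*83/52 = 2480 + 18*(1/52)*83 = 2480 + 747/26 = 65227/26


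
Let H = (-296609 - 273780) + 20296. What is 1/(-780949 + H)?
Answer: -1/1331042 ≈ -7.5129e-7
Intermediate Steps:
H = -550093 (H = -570389 + 20296 = -550093)
1/(-780949 + H) = 1/(-780949 - 550093) = 1/(-1331042) = -1/1331042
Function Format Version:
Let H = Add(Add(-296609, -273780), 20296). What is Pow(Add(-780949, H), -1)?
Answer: Rational(-1, 1331042) ≈ -7.5129e-7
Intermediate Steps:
H = -550093 (H = Add(-570389, 20296) = -550093)
Pow(Add(-780949, H), -1) = Pow(Add(-780949, -550093), -1) = Pow(-1331042, -1) = Rational(-1, 1331042)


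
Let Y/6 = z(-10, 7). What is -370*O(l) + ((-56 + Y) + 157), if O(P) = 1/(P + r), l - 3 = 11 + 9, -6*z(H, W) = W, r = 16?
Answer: 3296/39 ≈ 84.513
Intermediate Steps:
z(H, W) = -W/6
Y = -7 (Y = 6*(-⅙*7) = 6*(-7/6) = -7)
l = 23 (l = 3 + (11 + 9) = 3 + 20 = 23)
O(P) = 1/(16 + P) (O(P) = 1/(P + 16) = 1/(16 + P))
-370*O(l) + ((-56 + Y) + 157) = -370/(16 + 23) + ((-56 - 7) + 157) = -370/39 + (-63 + 157) = -370*1/39 + 94 = -370/39 + 94 = 3296/39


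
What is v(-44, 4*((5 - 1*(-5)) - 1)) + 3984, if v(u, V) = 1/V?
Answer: 143425/36 ≈ 3984.0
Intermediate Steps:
v(-44, 4*((5 - 1*(-5)) - 1)) + 3984 = 1/(4*((5 - 1*(-5)) - 1)) + 3984 = 1/(4*((5 + 5) - 1)) + 3984 = 1/(4*(10 - 1)) + 3984 = 1/(4*9) + 3984 = 1/36 + 3984 = 143425/36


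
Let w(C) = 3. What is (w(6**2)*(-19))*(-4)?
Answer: 228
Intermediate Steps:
(w(6**2)*(-19))*(-4) = (3*(-19))*(-4) = -57*(-4) = 228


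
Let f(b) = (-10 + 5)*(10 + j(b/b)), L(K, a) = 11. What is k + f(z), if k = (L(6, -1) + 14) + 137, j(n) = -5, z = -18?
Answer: 137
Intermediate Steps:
f(b) = -25 (f(b) = (-10 + 5)*(10 - 5) = -5*5 = -25)
k = 162 (k = (11 + 14) + 137 = 25 + 137 = 162)
k + f(z) = 162 - 25 = 137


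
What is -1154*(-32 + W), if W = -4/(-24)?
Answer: 110207/3 ≈ 36736.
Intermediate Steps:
W = ⅙ (W = -4*(-1/24) = ⅙ ≈ 0.16667)
-1154*(-32 + W) = -1154*(-32 + ⅙) = -1154*(-191/6) = 110207/3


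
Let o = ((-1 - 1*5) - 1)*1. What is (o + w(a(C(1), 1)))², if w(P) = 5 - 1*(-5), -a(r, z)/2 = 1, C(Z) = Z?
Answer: 9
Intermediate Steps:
a(r, z) = -2 (a(r, z) = -2*1 = -2)
o = -7 (o = ((-1 - 5) - 1)*1 = (-6 - 1)*1 = -7*1 = -7)
w(P) = 10 (w(P) = 5 + 5 = 10)
(o + w(a(C(1), 1)))² = (-7 + 10)² = 3² = 9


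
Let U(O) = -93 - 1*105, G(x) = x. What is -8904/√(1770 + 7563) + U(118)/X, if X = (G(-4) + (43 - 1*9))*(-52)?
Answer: 33/260 - 2968*√1037/1037 ≈ -92.040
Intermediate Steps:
U(O) = -198 (U(O) = -93 - 105 = -198)
X = -1560 (X = (-4 + (43 - 1*9))*(-52) = (-4 + (43 - 9))*(-52) = (-4 + 34)*(-52) = 30*(-52) = -1560)
-8904/√(1770 + 7563) + U(118)/X = -8904/√(1770 + 7563) - 198/(-1560) = -8904*√1037/3111 - 198*(-1/1560) = -8904*√1037/3111 + 33/260 = -2968*√1037/1037 + 33/260 = 33/260 - 2968*√1037/1037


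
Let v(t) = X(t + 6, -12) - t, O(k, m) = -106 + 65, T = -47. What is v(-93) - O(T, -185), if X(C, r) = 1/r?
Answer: 1607/12 ≈ 133.92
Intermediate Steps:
O(k, m) = -41
v(t) = -1/12 - t (v(t) = 1/(-12) - t = -1/12 - t)
v(-93) - O(T, -185) = (-1/12 - 1*(-93)) - 1*(-41) = (-1/12 + 93) + 41 = 1115/12 + 41 = 1607/12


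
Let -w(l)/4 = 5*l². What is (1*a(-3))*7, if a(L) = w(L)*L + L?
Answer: 3759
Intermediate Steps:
w(l) = -20*l²
a(L) = L - 20*L³ (a(L) = (-20*L²)*L + L = -20*L³ + L = L - 20*L³)
(1*a(-3))*7 = (1*(-3 - 20*(-3)³))*7 = (1*(-3 - 20*(-27)))*7 = (1*(-3 + 540))*7 = (1*537)*7 = 537*7 = 3759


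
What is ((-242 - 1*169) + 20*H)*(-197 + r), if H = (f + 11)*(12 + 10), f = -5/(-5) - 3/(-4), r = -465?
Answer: -3441738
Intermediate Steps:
f = 7/4 (f = -5*(-1/5) - 3*(-1/4) = 1 + 3/4 = 7/4 ≈ 1.7500)
H = 561/2 (H = (7/4 + 11)*(12 + 10) = (51/4)*22 = 561/2 ≈ 280.50)
((-242 - 1*169) + 20*H)*(-197 + r) = ((-242 - 1*169) + 20*(561/2))*(-197 - 465) = ((-242 - 169) + 5610)*(-662) = (-411 + 5610)*(-662) = 5199*(-662) = -3441738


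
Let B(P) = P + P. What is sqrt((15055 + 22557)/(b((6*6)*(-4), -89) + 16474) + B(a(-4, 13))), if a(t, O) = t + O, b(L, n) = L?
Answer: 4*sqrt(84597565)/8165 ≈ 4.5059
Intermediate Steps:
a(t, O) = O + t
B(P) = 2*P
sqrt((15055 + 22557)/(b((6*6)*(-4), -89) + 16474) + B(a(-4, 13))) = sqrt((15055 + 22557)/((6*6)*(-4) + 16474) + 2*(13 - 4)) = sqrt(37612/(36*(-4) + 16474) + 2*9) = sqrt(37612/(-144 + 16474) + 18) = sqrt(37612/16330 + 18) = sqrt(37612*(1/16330) + 18) = sqrt(18806/8165 + 18) = sqrt(165776/8165) = 4*sqrt(84597565)/8165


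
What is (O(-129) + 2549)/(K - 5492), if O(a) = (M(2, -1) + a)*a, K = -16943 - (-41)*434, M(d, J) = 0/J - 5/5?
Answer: -19319/4641 ≈ -4.1627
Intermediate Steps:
M(d, J) = -1 (M(d, J) = 0 - 5*⅕ = 0 - 1 = -1)
K = 851 (K = -16943 - 1*(-17794) = -16943 + 17794 = 851)
O(a) = a*(-1 + a) (O(a) = (-1 + a)*a = a*(-1 + a))
(O(-129) + 2549)/(K - 5492) = (-129*(-1 - 129) + 2549)/(851 - 5492) = (-129*(-130) + 2549)/(-4641) = (16770 + 2549)*(-1/4641) = 19319*(-1/4641) = -19319/4641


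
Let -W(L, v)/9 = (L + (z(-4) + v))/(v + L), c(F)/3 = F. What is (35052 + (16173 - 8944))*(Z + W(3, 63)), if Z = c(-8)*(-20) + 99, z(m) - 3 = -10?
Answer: 531091641/22 ≈ 2.4141e+7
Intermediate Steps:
z(m) = -7 (z(m) = 3 - 10 = -7)
c(F) = 3*F
W(L, v) = -9*(-7 + L + v)/(L + v) (W(L, v) = -9*(L + (-7 + v))/(v + L) = -9*(-7 + L + v)/(L + v))
Z = 579 (Z = (3*(-8))*(-20) + 99 = -24*(-20) + 99 = 480 + 99 = 579)
(35052 + (16173 - 8944))*(Z + W(3, 63)) = (35052 + (16173 - 8944))*(579 + 9*(7 - 1*3 - 1*63)/(3 + 63)) = (35052 + 7229)*(579 + 9*(7 - 3 - 63)/66) = 42281*(579 + 9*(1/66)*(-59)) = 42281*(579 - 177/22) = 42281*(12561/22) = 531091641/22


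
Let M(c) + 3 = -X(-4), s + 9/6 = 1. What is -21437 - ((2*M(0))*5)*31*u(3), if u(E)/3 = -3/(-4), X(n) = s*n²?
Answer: -49849/2 ≈ -24925.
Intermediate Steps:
s = -½ (s = -3/2 + 1 = -½ ≈ -0.50000)
X(n) = -n²/2
M(c) = 5 (M(c) = -3 - (-1)*(-4)²/2 = -3 - (-1)*16/2 = -3 - 1*(-8) = -3 + 8 = 5)
u(E) = 9/4 (u(E) = 3*(-3/(-4)) = 3*(-3*(-¼)) = 3*(¾) = 9/4)
-21437 - ((2*M(0))*5)*31*u(3) = -21437 - ((2*5)*5)*31*9/4 = -21437 - (10*5)*31*9/4 = -21437 - 50*31*9/4 = -21437 - 1550*9/4 = -21437 - 1*6975/2 = -21437 - 6975/2 = -49849/2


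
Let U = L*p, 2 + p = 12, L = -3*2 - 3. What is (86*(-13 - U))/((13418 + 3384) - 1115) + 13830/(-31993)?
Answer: -727652/71696313 ≈ -0.010149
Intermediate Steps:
L = -9 (L = -6 - 3 = -9)
p = 10 (p = -2 + 12 = 10)
U = -90 (U = -9*10 = -90)
(86*(-13 - U))/((13418 + 3384) - 1115) + 13830/(-31993) = (86*(-13 - 1*(-90)))/((13418 + 3384) - 1115) + 13830/(-31993) = (86*(-13 + 90))/(16802 - 1115) + 13830*(-1/31993) = (86*77)/15687 - 13830/31993 = 6622*(1/15687) - 13830/31993 = 946/2241 - 13830/31993 = -727652/71696313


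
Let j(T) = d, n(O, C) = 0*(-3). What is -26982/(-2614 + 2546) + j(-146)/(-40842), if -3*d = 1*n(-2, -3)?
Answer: 13491/34 ≈ 396.79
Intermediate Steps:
n(O, C) = 0
d = 0 (d = -0/3 = -1/3*0 = 0)
j(T) = 0
-26982/(-2614 + 2546) + j(-146)/(-40842) = -26982/(-2614 + 2546) + 0/(-40842) = -26982/(-68) + 0*(-1/40842) = -26982*(-1/68) + 0 = 13491/34 + 0 = 13491/34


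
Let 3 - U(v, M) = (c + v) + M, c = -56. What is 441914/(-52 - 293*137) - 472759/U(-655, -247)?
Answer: -19426281841/38625473 ≈ -502.94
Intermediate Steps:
U(v, M) = 59 - M - v (U(v, M) = 3 - ((-56 + v) + M) = 3 - (-56 + M + v) = 3 + (56 - M - v) = 59 - M - v)
441914/(-52 - 293*137) - 472759/U(-655, -247) = 441914/(-52 - 293*137) - 472759/(59 - 1*(-247) - 1*(-655)) = 441914/(-52 - 40141) - 472759/(59 + 247 + 655) = 441914/(-40193) - 472759/961 = 441914*(-1/40193) - 472759*1/961 = -441914/40193 - 472759/961 = -19426281841/38625473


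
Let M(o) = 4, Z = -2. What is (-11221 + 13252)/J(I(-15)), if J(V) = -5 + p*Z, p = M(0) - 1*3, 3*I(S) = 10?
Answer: -2031/7 ≈ -290.14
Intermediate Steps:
I(S) = 10/3 (I(S) = (⅓)*10 = 10/3)
p = 1 (p = 4 - 1*3 = 4 - 3 = 1)
J(V) = -7 (J(V) = -5 + 1*(-2) = -5 - 2 = -7)
(-11221 + 13252)/J(I(-15)) = (-11221 + 13252)/(-7) = 2031*(-⅐) = -2031/7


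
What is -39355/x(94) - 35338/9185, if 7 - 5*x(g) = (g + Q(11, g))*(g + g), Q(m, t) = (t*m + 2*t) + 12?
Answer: -7015000691/2293099545 ≈ -3.0592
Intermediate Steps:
Q(m, t) = 12 + 2*t + m*t (Q(m, t) = (m*t + 2*t) + 12 = (2*t + m*t) + 12 = 12 + 2*t + m*t)
x(g) = 7/5 - 2*g*(12 + 14*g)/5 (x(g) = 7/5 - (g + (12 + 2*g + 11*g))*(g + g)/5 = 7/5 - (g + (12 + 13*g))*2*g/5 = 7/5 - (12 + 14*g)*2*g/5 = 7/5 - 2*g*(12 + 14*g)/5)
-39355/x(94) - 35338/9185 = -39355/(7/5 - 28/5*94² - 24/5*94) - 35338/9185 = -39355/(7/5 - 28/5*8836 - 2256/5) - 35338*1/9185 = -39355/(7/5 - 247408/5 - 2256/5) - 35338/9185 = -39355/(-249657/5) - 35338/9185 = -39355*(-5/249657) - 35338/9185 = 196775/249657 - 35338/9185 = -7015000691/2293099545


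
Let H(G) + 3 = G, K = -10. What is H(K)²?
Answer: 169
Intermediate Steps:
H(G) = -3 + G
H(K)² = (-3 - 10)² = (-13)² = 169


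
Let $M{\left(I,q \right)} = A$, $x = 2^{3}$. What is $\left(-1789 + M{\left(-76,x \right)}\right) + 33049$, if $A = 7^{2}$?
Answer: $31309$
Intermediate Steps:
$x = 8$
$A = 49$
$M{\left(I,q \right)} = 49$
$\left(-1789 + M{\left(-76,x \right)}\right) + 33049 = \left(-1789 + 49\right) + 33049 = -1740 + 33049 = 31309$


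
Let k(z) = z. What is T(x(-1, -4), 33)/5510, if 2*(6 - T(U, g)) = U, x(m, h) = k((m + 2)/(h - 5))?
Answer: 109/99180 ≈ 0.0010990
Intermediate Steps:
x(m, h) = (2 + m)/(-5 + h) (x(m, h) = (m + 2)/(h - 5) = (2 + m)/(-5 + h))
T(U, g) = 6 - U/2
T(x(-1, -4), 33)/5510 = (6 - (2 - 1)/(2*(-5 - 4)))/5510 = (6 - 1/(2*(-9)))*(1/5510) = (6 - (-1)/18)*(1/5510) = (6 - ½*(-⅑))*(1/5510) = (6 + 1/18)*(1/5510) = (109/18)*(1/5510) = 109/99180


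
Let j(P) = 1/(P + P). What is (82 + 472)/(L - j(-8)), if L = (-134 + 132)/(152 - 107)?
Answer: 398880/13 ≈ 30683.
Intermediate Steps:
L = -2/45 ≈ -0.044444
j(P) = 1/(2*P)
(82 + 472)/(L - j(-8)) = (82 + 472)/(-2/45 - 1/(2*(-8))) = 554/(-2/45 - (-1)/(2*8)) = 554/(-2/45 - 1*(-1/16)) = 554/(-2/45 + 1/16) = 554/(13/720) = 554*(720/13) = 398880/13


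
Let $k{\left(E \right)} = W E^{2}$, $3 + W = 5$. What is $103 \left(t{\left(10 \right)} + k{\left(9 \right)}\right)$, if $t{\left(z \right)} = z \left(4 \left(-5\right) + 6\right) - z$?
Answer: $1236$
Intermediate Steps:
$W = 2$ ($W = -3 + 5 = 2$)
$k{\left(E \right)} = 2 E^{2}$
$t{\left(z \right)} = - 15 z$ ($t{\left(z \right)} = z \left(-20 + 6\right) - z = z \left(-14\right) - z = - 14 z - z = - 15 z$)
$103 \left(t{\left(10 \right)} + k{\left(9 \right)}\right) = 103 \left(\left(-15\right) 10 + 2 \cdot 9^{2}\right) = 103 \left(-150 + 2 \cdot 81\right) = 103 \left(-150 + 162\right) = 103 \cdot 12 = 1236$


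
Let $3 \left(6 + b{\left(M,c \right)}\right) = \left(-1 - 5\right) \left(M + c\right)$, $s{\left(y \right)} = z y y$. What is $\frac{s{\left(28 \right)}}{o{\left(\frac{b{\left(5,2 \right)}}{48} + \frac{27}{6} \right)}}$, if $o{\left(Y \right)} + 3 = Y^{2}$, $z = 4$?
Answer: $\frac{451584}{1969} \approx 229.35$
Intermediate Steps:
$s{\left(y \right)} = 4 y^{2}$ ($s{\left(y \right)} = 4 y y = 4 y^{2}$)
$b{\left(M,c \right)} = -6 - 2 M - 2 c$ ($b{\left(M,c \right)} = -6 + \frac{\left(-1 - 5\right) \left(M + c\right)}{3} = -6 + \frac{\left(-6\right) \left(M + c\right)}{3} = -6 + \frac{- 6 M - 6 c}{3} = -6 - \left(2 M + 2 c\right) = -6 - 2 M - 2 c$)
$o{\left(Y \right)} = -3 + Y^{2}$
$\frac{s{\left(28 \right)}}{o{\left(\frac{b{\left(5,2 \right)}}{48} + \frac{27}{6} \right)}} = \frac{4 \cdot 28^{2}}{-3 + \left(\frac{-6 - 10 - 4}{48} + \frac{27}{6}\right)^{2}} = \frac{4 \cdot 784}{-3 + \left(\left(-6 - 10 - 4\right) \frac{1}{48} + 27 \cdot \frac{1}{6}\right)^{2}} = \frac{3136}{-3 + \left(\left(-20\right) \frac{1}{48} + \frac{9}{2}\right)^{2}} = \frac{3136}{-3 + \left(- \frac{5}{12} + \frac{9}{2}\right)^{2}} = \frac{3136}{-3 + \left(\frac{49}{12}\right)^{2}} = \frac{3136}{-3 + \frac{2401}{144}} = \frac{3136}{\frac{1969}{144}} = 3136 \cdot \frac{144}{1969} = \frac{451584}{1969}$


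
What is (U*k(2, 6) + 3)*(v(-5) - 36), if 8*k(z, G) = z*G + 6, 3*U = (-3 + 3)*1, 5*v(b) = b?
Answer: -111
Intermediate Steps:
v(b) = b/5
U = 0 (U = ((-3 + 3)*1)/3 = (0*1)/3 = (⅓)*0 = 0)
k(z, G) = ¾ + G*z/8 (k(z, G) = (z*G + 6)/8 = (G*z + 6)/8 = (6 + G*z)/8 = ¾ + G*z/8)
(U*k(2, 6) + 3)*(v(-5) - 36) = (0*(¾ + (⅛)*6*2) + 3)*((⅕)*(-5) - 36) = (0*(¾ + 3/2) + 3)*(-1 - 36) = (0*(9/4) + 3)*(-37) = (0 + 3)*(-37) = 3*(-37) = -111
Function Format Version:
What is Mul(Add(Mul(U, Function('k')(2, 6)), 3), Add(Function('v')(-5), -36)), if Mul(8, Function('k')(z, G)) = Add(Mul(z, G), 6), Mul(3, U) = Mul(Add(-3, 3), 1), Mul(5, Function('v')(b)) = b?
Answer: -111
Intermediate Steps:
Function('v')(b) = Mul(Rational(1, 5), b)
U = 0 (U = Mul(Rational(1, 3), Mul(Add(-3, 3), 1)) = Mul(Rational(1, 3), Mul(0, 1)) = Mul(Rational(1, 3), 0) = 0)
Function('k')(z, G) = Add(Rational(3, 4), Mul(Rational(1, 8), G, z)) (Function('k')(z, G) = Mul(Rational(1, 8), Add(Mul(z, G), 6)) = Mul(Rational(1, 8), Add(Mul(G, z), 6)) = Mul(Rational(1, 8), Add(6, Mul(G, z))) = Add(Rational(3, 4), Mul(Rational(1, 8), G, z)))
Mul(Add(Mul(U, Function('k')(2, 6)), 3), Add(Function('v')(-5), -36)) = Mul(Add(Mul(0, Add(Rational(3, 4), Mul(Rational(1, 8), 6, 2))), 3), Add(Mul(Rational(1, 5), -5), -36)) = Mul(Add(Mul(0, Add(Rational(3, 4), Rational(3, 2))), 3), Add(-1, -36)) = Mul(Add(Mul(0, Rational(9, 4)), 3), -37) = Mul(Add(0, 3), -37) = Mul(3, -37) = -111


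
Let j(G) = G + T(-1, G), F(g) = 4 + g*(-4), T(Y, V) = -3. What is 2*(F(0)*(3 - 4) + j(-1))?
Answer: -16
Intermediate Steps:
F(g) = 4 - 4*g
j(G) = -3 + G (j(G) = G - 3 = -3 + G)
2*(F(0)*(3 - 4) + j(-1)) = 2*((4 - 4*0)*(3 - 4) + (-3 - 1)) = 2*((4 + 0)*(-1) - 4) = 2*(4*(-1) - 4) = 2*(-4 - 4) = 2*(-8) = -16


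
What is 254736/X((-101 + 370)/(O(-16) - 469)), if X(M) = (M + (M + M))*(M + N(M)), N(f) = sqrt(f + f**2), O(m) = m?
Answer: 41182320/269 + 247093920*I*sqrt(1614)/72361 ≈ 1.5309e+5 + 1.3719e+5*I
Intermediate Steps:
X(M) = 3*M*(M + sqrt(M*(1 + M))) (X(M) = (M + (M + M))*(M + sqrt(M*(1 + M))) = (M + 2*M)*(M + sqrt(M*(1 + M))) = (3*M)*(M + sqrt(M*(1 + M))) = 3*M*(M + sqrt(M*(1 + M))))
254736/X((-101 + 370)/(O(-16) - 469)) = 254736/((3*((-101 + 370)/(-16 - 469))*((-101 + 370)/(-16 - 469) + sqrt(((-101 + 370)/(-16 - 469))*(1 + (-101 + 370)/(-16 - 469)))))) = 254736/((3*(269/(-485))*(269/(-485) + sqrt((269/(-485))*(1 + 269/(-485)))))) = 254736/((3*(269*(-1/485))*(269*(-1/485) + sqrt((269*(-1/485))*(1 + 269*(-1/485)))))) = 254736/((3*(-269/485)*(-269/485 + sqrt(-269*(1 - 269/485)/485)))) = 254736/((3*(-269/485)*(-269/485 + sqrt(-269/485*216/485)))) = 254736/((3*(-269/485)*(-269/485 + sqrt(-58104/235225)))) = 254736/((3*(-269/485)*(-269/485 + 6*I*sqrt(1614)/485))) = 254736/(217083/235225 - 4842*I*sqrt(1614)/235225)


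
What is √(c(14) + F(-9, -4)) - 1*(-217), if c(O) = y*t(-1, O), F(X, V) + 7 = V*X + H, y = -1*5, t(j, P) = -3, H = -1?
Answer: 217 + √43 ≈ 223.56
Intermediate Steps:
y = -5
F(X, V) = -8 + V*X (F(X, V) = -7 + (V*X - 1) = -7 + (-1 + V*X) = -8 + V*X)
c(O) = 15 (c(O) = -5*(-3) = 15)
√(c(14) + F(-9, -4)) - 1*(-217) = √(15 + (-8 - 4*(-9))) - 1*(-217) = √(15 + (-8 + 36)) + 217 = √(15 + 28) + 217 = √43 + 217 = 217 + √43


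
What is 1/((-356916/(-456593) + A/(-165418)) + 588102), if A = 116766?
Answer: 37764350437/22209292883596899 ≈ 1.7004e-6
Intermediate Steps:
1/((-356916/(-456593) + A/(-165418)) + 588102) = 1/((-356916/(-456593) + 116766/(-165418)) + 588102) = 1/((-356916*(-1/456593) + 116766*(-1/165418)) + 588102) = 1/((356916/456593 - 58383/82709) + 588102) = 1/(2862896325/37764350437 + 588102) = 1/(22209292883596899/37764350437) = 37764350437/22209292883596899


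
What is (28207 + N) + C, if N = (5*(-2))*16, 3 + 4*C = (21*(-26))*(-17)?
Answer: 121467/4 ≈ 30367.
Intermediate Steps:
C = 9279/4 (C = -3/4 + ((21*(-26))*(-17))/4 = -3/4 + (-546*(-17))/4 = -3/4 + (1/4)*9282 = -3/4 + 4641/2 = 9279/4 ≈ 2319.8)
N = -160 (N = -10*16 = -160)
(28207 + N) + C = (28207 - 160) + 9279/4 = 28047 + 9279/4 = 121467/4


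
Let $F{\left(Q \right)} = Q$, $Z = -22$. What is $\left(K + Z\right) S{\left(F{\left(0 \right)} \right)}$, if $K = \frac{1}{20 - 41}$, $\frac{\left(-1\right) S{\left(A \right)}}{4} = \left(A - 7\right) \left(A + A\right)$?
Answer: $0$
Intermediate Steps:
$S{\left(A \right)} = - 8 A \left(-7 + A\right)$ ($S{\left(A \right)} = - 4 \left(A - 7\right) \left(A + A\right) = - 4 \left(-7 + A\right) 2 A = - 4 \cdot 2 A \left(-7 + A\right) = - 8 A \left(-7 + A\right)$)
$K = - \frac{1}{21}$ ($K = \frac{1}{-21} = - \frac{1}{21} \approx -0.047619$)
$\left(K + Z\right) S{\left(F{\left(0 \right)} \right)} = \left(- \frac{1}{21} - 22\right) 8 \cdot 0 \left(7 - 0\right) = - \frac{463 \cdot 8 \cdot 0 \left(7 + 0\right)}{21} = - \frac{463 \cdot 8 \cdot 0 \cdot 7}{21} = \left(- \frac{463}{21}\right) 0 = 0$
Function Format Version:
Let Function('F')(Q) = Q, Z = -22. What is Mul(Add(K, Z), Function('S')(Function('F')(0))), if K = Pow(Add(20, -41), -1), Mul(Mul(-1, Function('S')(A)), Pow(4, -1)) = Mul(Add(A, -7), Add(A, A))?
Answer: 0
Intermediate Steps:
Function('S')(A) = Mul(-8, A, Add(-7, A)) (Function('S')(A) = Mul(-4, Mul(Add(A, -7), Add(A, A))) = Mul(-4, Mul(Add(-7, A), Mul(2, A))) = Mul(-4, Mul(2, A, Add(-7, A))) = Mul(-8, A, Add(-7, A)))
K = Rational(-1, 21) (K = Pow(-21, -1) = Rational(-1, 21) ≈ -0.047619)
Mul(Add(K, Z), Function('S')(Function('F')(0))) = Mul(Add(Rational(-1, 21), -22), Mul(8, 0, Add(7, Mul(-1, 0)))) = Mul(Rational(-463, 21), Mul(8, 0, Add(7, 0))) = Mul(Rational(-463, 21), Mul(8, 0, 7)) = Mul(Rational(-463, 21), 0) = 0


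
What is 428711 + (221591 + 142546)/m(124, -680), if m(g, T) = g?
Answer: 53524301/124 ≈ 4.3165e+5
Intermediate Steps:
428711 + (221591 + 142546)/m(124, -680) = 428711 + (221591 + 142546)/124 = 428711 + 364137*(1/124) = 428711 + 364137/124 = 53524301/124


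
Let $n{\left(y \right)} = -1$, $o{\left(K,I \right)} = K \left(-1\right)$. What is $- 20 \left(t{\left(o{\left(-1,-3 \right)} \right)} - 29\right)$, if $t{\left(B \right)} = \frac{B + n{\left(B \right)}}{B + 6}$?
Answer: $580$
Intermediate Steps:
$o{\left(K,I \right)} = - K$
$t{\left(B \right)} = \frac{-1 + B}{6 + B}$ ($t{\left(B \right)} = \frac{B - 1}{B + 6} = \frac{-1 + B}{6 + B}$)
$- 20 \left(t{\left(o{\left(-1,-3 \right)} \right)} - 29\right) = - 20 \left(\frac{-1 - -1}{6 - -1} - 29\right) = - 20 \left(\frac{-1 + 1}{6 + 1} - 29\right) = - 20 \left(\frac{1}{7} \cdot 0 - 29\right) = - 20 \left(0 - 29\right) = \left(-20\right) \left(-29\right) = 580$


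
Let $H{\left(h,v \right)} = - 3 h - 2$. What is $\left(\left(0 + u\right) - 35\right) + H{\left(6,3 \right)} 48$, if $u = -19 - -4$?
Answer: $-1010$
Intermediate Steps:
$H{\left(h,v \right)} = -2 - 3 h$
$u = -15$ ($u = -19 + 4 = -15$)
$\left(\left(0 + u\right) - 35\right) + H{\left(6,3 \right)} 48 = \left(\left(0 - 15\right) - 35\right) + \left(-2 - 18\right) 48 = \left(-15 - 35\right) + \left(-2 - 18\right) 48 = -50 - 960 = -1010$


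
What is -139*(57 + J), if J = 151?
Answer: -28912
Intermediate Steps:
-139*(57 + J) = -139*(57 + 151) = -139*208 = -28912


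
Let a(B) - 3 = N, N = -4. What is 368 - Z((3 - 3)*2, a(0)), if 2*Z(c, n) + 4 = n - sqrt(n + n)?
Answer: 741/2 + I*sqrt(2)/2 ≈ 370.5 + 0.70711*I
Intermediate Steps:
a(B) = -1 (a(B) = 3 - 4 = -1)
Z(c, n) = -2 + n/2 - sqrt(2)*sqrt(n)/2 (Z(c, n) = -2 + (n - sqrt(n + n))/2 = -2 + (n - sqrt(2*n))/2 = -2 + (n - sqrt(2)*sqrt(n))/2 = -2 + (n/2 - sqrt(2)*sqrt(n)/2) = -2 + n/2 - sqrt(2)*sqrt(n)/2)
368 - Z((3 - 3)*2, a(0)) = 368 - (-2 + (1/2)*(-1) - sqrt(2)*sqrt(-1)/2) = 368 - (-2 - 1/2 - sqrt(2)*I/2) = 368 - (-2 - 1/2 - I*sqrt(2)/2) = 368 - (-5/2 - I*sqrt(2)/2) = 368 + (5/2 + I*sqrt(2)/2) = 741/2 + I*sqrt(2)/2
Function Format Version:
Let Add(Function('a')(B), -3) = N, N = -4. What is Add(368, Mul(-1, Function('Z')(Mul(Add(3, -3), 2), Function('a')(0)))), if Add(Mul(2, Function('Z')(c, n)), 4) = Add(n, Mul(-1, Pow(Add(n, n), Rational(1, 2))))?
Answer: Add(Rational(741, 2), Mul(Rational(1, 2), I, Pow(2, Rational(1, 2)))) ≈ Add(370.50, Mul(0.70711, I))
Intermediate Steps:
Function('a')(B) = -1 (Function('a')(B) = Add(3, -4) = -1)
Function('Z')(c, n) = Add(-2, Mul(Rational(1, 2), n), Mul(Rational(-1, 2), Pow(2, Rational(1, 2)), Pow(n, Rational(1, 2)))) (Function('Z')(c, n) = Add(-2, Mul(Rational(1, 2), Add(n, Mul(-1, Pow(Add(n, n), Rational(1, 2)))))) = Add(-2, Mul(Rational(1, 2), Add(n, Mul(-1, Pow(Mul(2, n), Rational(1, 2)))))) = Add(-2, Mul(Rational(1, 2), Add(n, Mul(-1, Mul(Pow(2, Rational(1, 2)), Pow(n, Rational(1, 2))))))) = Add(-2, Mul(Rational(1, 2), Add(n, Mul(-1, Pow(2, Rational(1, 2)), Pow(n, Rational(1, 2)))))) = Add(-2, Add(Mul(Rational(1, 2), n), Mul(Rational(-1, 2), Pow(2, Rational(1, 2)), Pow(n, Rational(1, 2))))) = Add(-2, Mul(Rational(1, 2), n), Mul(Rational(-1, 2), Pow(2, Rational(1, 2)), Pow(n, Rational(1, 2)))))
Add(368, Mul(-1, Function('Z')(Mul(Add(3, -3), 2), Function('a')(0)))) = Add(368, Mul(-1, Add(-2, Mul(Rational(1, 2), -1), Mul(Rational(-1, 2), Pow(2, Rational(1, 2)), Pow(-1, Rational(1, 2)))))) = Add(368, Mul(-1, Add(-2, Rational(-1, 2), Mul(Rational(-1, 2), Pow(2, Rational(1, 2)), I)))) = Add(368, Mul(-1, Add(-2, Rational(-1, 2), Mul(Rational(-1, 2), I, Pow(2, Rational(1, 2)))))) = Add(368, Mul(-1, Add(Rational(-5, 2), Mul(Rational(-1, 2), I, Pow(2, Rational(1, 2)))))) = Add(368, Add(Rational(5, 2), Mul(Rational(1, 2), I, Pow(2, Rational(1, 2))))) = Add(Rational(741, 2), Mul(Rational(1, 2), I, Pow(2, Rational(1, 2))))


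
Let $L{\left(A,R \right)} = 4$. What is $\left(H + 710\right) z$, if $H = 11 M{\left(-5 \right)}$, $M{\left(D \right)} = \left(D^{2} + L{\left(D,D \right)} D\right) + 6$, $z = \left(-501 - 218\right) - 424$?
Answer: $-949833$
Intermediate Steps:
$z = -1143$ ($z = -719 - 424 = -1143$)
$M{\left(D \right)} = 6 + D^{2} + 4 D$ ($M{\left(D \right)} = \left(D^{2} + 4 D\right) + 6 = 6 + D^{2} + 4 D$)
$H = 121$ ($H = 11 \left(6 + \left(-5\right)^{2} + 4 \left(-5\right)\right) = 11 \left(6 + 25 - 20\right) = 11 \cdot 11 = 121$)
$\left(H + 710\right) z = \left(121 + 710\right) \left(-1143\right) = 831 \left(-1143\right) = -949833$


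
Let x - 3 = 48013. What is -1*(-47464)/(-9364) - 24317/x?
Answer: -626683953/112405456 ≈ -5.5752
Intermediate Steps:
x = 48016 (x = 3 + 48013 = 48016)
-1*(-47464)/(-9364) - 24317/x = -1*(-47464)/(-9364) - 24317/48016 = 47464*(-1/9364) - 24317*1/48016 = -11866/2341 - 24317/48016 = -626683953/112405456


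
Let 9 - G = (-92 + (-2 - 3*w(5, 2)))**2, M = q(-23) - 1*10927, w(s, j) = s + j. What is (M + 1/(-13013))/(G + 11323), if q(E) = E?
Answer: 142492351/24633609 ≈ 5.7845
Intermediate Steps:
w(s, j) = j + s
M = -10950 (M = -23 - 1*10927 = -23 - 10927 = -10950)
G = -13216 (G = 9 - (-92 + (-2 - 3*(2 + 5)))**2 = 9 - (-92 + (-2 - 3*7))**2 = 9 - (-92 + (-2 - 21))**2 = 9 - (-92 - 23)**2 = 9 - 1*(-115)**2 = 9 - 1*13225 = 9 - 13225 = -13216)
(M + 1/(-13013))/(G + 11323) = (-10950 + 1/(-13013))/(-13216 + 11323) = (-10950 - 1/13013)/(-1893) = -142492351/13013*(-1/1893) = 142492351/24633609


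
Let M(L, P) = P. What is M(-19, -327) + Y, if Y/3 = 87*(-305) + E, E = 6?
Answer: -79914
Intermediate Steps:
Y = -79587 (Y = 3*(87*(-305) + 6) = 3*(-26535 + 6) = 3*(-26529) = -79587)
M(-19, -327) + Y = -327 - 79587 = -79914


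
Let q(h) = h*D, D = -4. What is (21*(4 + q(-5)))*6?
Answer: 3024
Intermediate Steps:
q(h) = -4*h (q(h) = h*(-4) = -4*h)
(21*(4 + q(-5)))*6 = (21*(4 - 4*(-5)))*6 = (21*(4 + 20))*6 = (21*24)*6 = 504*6 = 3024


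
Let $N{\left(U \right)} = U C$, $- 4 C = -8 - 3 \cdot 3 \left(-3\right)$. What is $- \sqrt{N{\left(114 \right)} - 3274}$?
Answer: $- \frac{i \sqrt{15262}}{2} \approx - 61.77 i$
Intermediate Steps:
$C = - \frac{19}{4}$ ($C = - \frac{-8 - 3 \cdot 3 \left(-3\right)}{4} = - \frac{-8 - 9 \left(-3\right)}{4} = - \frac{-8 - -27}{4} = - \frac{-8 + 27}{4} = \left(- \frac{1}{4}\right) 19 = - \frac{19}{4} \approx -4.75$)
$N{\left(U \right)} = - \frac{19 U}{4}$ ($N{\left(U \right)} = U \left(- \frac{19}{4}\right) = - \frac{19 U}{4}$)
$- \sqrt{N{\left(114 \right)} - 3274} = - \sqrt{\left(- \frac{19}{4}\right) 114 - 3274} = - \sqrt{- \frac{1083}{2} - 3274} = - \sqrt{- \frac{7631}{2}} = - \frac{i \sqrt{15262}}{2}$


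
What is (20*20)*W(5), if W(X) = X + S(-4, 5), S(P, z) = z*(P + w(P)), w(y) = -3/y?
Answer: -4500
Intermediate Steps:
S(P, z) = z*(P - 3/P)
W(X) = -65/4 + X (W(X) = X + 5*(-3 + (-4)²)/(-4) = X + 5*(-¼)*(-3 + 16) = X + 5*(-¼)*13 = X - 65/4 = -65/4 + X)
(20*20)*W(5) = (20*20)*(-65/4 + 5) = 400*(-45/4) = -4500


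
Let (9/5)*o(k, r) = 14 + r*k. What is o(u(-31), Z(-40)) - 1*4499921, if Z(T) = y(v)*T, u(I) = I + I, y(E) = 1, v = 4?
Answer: -40486819/9 ≈ -4.4985e+6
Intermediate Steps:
u(I) = 2*I
Z(T) = T (Z(T) = 1*T = T)
o(k, r) = 70/9 + 5*k*r/9 (o(k, r) = 5*(14 + r*k)/9 = 5*(14 + k*r)/9 = 70/9 + 5*k*r/9)
o(u(-31), Z(-40)) - 1*4499921 = (70/9 + (5/9)*(2*(-31))*(-40)) - 1*4499921 = (70/9 + (5/9)*(-62)*(-40)) - 4499921 = (70/9 + 12400/9) - 4499921 = 12470/9 - 4499921 = -40486819/9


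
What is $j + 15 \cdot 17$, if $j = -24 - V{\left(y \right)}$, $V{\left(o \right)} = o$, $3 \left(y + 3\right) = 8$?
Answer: $\frac{694}{3} \approx 231.33$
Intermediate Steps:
$y = - \frac{1}{3}$ ($y = -3 + \frac{1}{3} \cdot 8 = -3 + \frac{8}{3} = - \frac{1}{3} \approx -0.33333$)
$j = - \frac{71}{3}$ ($j = -24 - - \frac{1}{3} = -24 + \frac{1}{3} = - \frac{71}{3} \approx -23.667$)
$j + 15 \cdot 17 = - \frac{71}{3} + 15 \cdot 17 = - \frac{71}{3} + 255 = \frac{694}{3}$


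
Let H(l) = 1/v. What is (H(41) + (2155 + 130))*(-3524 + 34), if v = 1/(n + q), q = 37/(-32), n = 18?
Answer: -128534955/16 ≈ -8.0334e+6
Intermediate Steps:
q = -37/32 (q = 37*(-1/32) = -37/32 ≈ -1.1563)
v = 32/539 (v = 1/(18 - 37/32) = 1/(539/32) = 32/539 ≈ 0.059369)
H(l) = 539/32 (H(l) = 1/(32/539) = 539/32)
(H(41) + (2155 + 130))*(-3524 + 34) = (539/32 + (2155 + 130))*(-3524 + 34) = (539/32 + 2285)*(-3490) = (73659/32)*(-3490) = -128534955/16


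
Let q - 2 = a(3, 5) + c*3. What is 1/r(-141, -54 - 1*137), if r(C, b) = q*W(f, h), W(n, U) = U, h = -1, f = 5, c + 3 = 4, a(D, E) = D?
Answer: -1/8 ≈ -0.12500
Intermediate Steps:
c = 1 (c = -3 + 4 = 1)
q = 8 (q = 2 + (3 + 1*3) = 2 + (3 + 3) = 2 + 6 = 8)
r(C, b) = -8 (r(C, b) = 8*(-1) = -8)
1/r(-141, -54 - 1*137) = 1/(-8) = -1/8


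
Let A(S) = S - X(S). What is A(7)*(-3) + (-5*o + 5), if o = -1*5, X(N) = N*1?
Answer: 30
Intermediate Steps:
X(N) = N
A(S) = 0 (A(S) = S - S = 0)
o = -5
A(7)*(-3) + (-5*o + 5) = 0*(-3) + (-5*(-5) + 5) = 0 + (25 + 5) = 0 + 30 = 30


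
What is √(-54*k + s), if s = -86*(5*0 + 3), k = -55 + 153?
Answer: 5*I*√222 ≈ 74.498*I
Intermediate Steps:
k = 98
s = -258 (s = -86*(0 + 3) = -86*3 = -258)
√(-54*k + s) = √(-54*98 - 258) = √(-5292 - 258) = √(-5550) = 5*I*√222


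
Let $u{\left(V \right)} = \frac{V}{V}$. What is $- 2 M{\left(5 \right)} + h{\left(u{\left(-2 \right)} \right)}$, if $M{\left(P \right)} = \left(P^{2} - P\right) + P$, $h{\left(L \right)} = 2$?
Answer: $-48$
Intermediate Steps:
$u{\left(V \right)} = 1$
$M{\left(P \right)} = P^{2}$
$- 2 M{\left(5 \right)} + h{\left(u{\left(-2 \right)} \right)} = - 2 \cdot 5^{2} + 2 = \left(-2\right) 25 + 2 = -50 + 2 = -48$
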